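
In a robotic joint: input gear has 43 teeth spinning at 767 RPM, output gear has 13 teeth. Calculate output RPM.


Given: N1 = 43 teeth, w1 = 767 RPM, N2 = 13 teeth
Using N1*w1 = N2*w2
w2 = N1*w1 / N2
w2 = 43*767 / 13
w2 = 32981 / 13
w2 = 2537 RPM

2537 RPM


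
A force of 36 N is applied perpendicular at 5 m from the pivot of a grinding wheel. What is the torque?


Given: F = 36 N, r = 5 m, angle = 90 deg (perpendicular)
Using tau = F * r * sin(90)
sin(90) = 1
tau = 36 * 5 * 1
tau = 180 Nm

180 Nm


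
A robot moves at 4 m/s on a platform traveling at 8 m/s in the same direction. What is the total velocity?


Given: object velocity = 4 m/s, platform velocity = 8 m/s (same direction)
Using classical velocity addition: v_total = v_object + v_platform
v_total = 4 + 8
v_total = 12 m/s

12 m/s


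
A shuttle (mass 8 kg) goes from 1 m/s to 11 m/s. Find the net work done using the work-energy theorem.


Given: m = 8 kg, v0 = 1 m/s, v = 11 m/s
Using W = (1/2)*m*(v^2 - v0^2)
v^2 = 11^2 = 121
v0^2 = 1^2 = 1
v^2 - v0^2 = 121 - 1 = 120
W = (1/2)*8*120 = 480 J

480 J


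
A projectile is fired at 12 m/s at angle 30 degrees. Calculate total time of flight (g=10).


Given: v0 = 12 m/s, theta = 30 deg, g = 10 m/s^2
sin(30) = 1/2
Using T = 2*v0*sin(theta) / g
T = 2*12*1/2 / 10
T = 12 / 10
T = 6/5 s

6/5 s


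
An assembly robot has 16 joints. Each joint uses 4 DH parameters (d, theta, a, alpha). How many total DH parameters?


Given: 16 joints, 4 DH parameters per joint (d, theta, a, alpha)
Total DH parameters = number_of_joints * 4
Total = 16 * 4
Total = 64

64


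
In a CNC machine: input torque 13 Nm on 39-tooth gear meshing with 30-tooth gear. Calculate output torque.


Given: N1 = 39, N2 = 30, T1 = 13 Nm
Using T2/T1 = N2/N1
T2 = T1 * N2 / N1
T2 = 13 * 30 / 39
T2 = 390 / 39
T2 = 10 Nm

10 Nm


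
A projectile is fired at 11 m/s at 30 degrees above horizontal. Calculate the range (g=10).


Given: v0 = 11 m/s, theta = 30 deg, g = 10 m/s^2
sin(2*30) = sin(60) = sqrt(3)/2
Using R = v0^2 * sin(2*theta) / g
R = 11^2 * (sqrt(3)/2) / 10
R = 121 * sqrt(3) / 20
R = 121/20*sqrt(3) m

121/20*sqrt(3) m


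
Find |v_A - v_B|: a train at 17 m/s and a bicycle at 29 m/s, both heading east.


Given: v_A = 17 m/s east, v_B = 29 m/s east
Both move in the same direction; relative speed = |v_A - v_B|
|17 - 29| = |-12|
= 12 m/s

12 m/s


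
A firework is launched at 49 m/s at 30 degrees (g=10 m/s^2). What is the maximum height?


Given: v0 = 49 m/s, theta = 30 deg, g = 10 m/s^2
sin^2(30) = 1/4
Using H = v0^2 * sin^2(theta) / (2*g)
H = 49^2 * 1/4 / (2*10)
H = 2401 * 1/4 / 20
H = 2401/4 / 20
H = 2401/80 m

2401/80 m


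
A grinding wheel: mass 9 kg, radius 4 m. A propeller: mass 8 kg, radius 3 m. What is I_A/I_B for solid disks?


Given: M1=9 kg, R1=4 m, M2=8 kg, R2=3 m
For a disk: I = (1/2)*M*R^2, so I_A/I_B = (M1*R1^2)/(M2*R2^2)
M1*R1^2 = 9*16 = 144
M2*R2^2 = 8*9 = 72
I_A/I_B = 144/72 = 2

2


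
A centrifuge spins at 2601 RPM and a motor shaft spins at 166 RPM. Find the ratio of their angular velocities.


Given: RPM_A = 2601, RPM_B = 166
omega = 2*pi*RPM/60, so omega_A/omega_B = RPM_A / RPM_B
omega_A/omega_B = 2601 / 166
omega_A/omega_B = 2601/166

2601/166


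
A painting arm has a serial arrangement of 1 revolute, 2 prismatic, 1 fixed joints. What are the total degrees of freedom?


Given: serial robot with 1 revolute, 2 prismatic, 1 fixed joints
DOF contribution per joint type: revolute=1, prismatic=1, spherical=3, fixed=0
DOF = 1*1 + 2*1 + 1*0
DOF = 3

3


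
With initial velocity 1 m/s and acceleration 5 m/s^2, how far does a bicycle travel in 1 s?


Given: v0 = 1 m/s, a = 5 m/s^2, t = 1 s
Using s = v0*t + (1/2)*a*t^2
s = 1*1 + (1/2)*5*1^2
s = 1 + (1/2)*5
s = 1 + 5/2
s = 7/2

7/2 m


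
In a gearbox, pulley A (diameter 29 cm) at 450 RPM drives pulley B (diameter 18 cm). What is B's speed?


Given: D1 = 29 cm, w1 = 450 RPM, D2 = 18 cm
Using D1*w1 = D2*w2
w2 = D1*w1 / D2
w2 = 29*450 / 18
w2 = 13050 / 18
w2 = 725 RPM

725 RPM


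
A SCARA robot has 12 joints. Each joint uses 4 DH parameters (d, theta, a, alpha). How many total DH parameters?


Given: 12 joints, 4 DH parameters per joint (d, theta, a, alpha)
Total DH parameters = number_of_joints * 4
Total = 12 * 4
Total = 48

48


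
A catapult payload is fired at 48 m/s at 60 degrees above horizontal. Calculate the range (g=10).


Given: v0 = 48 m/s, theta = 60 deg, g = 10 m/s^2
sin(2*60) = sin(120) = sqrt(3)/2
Using R = v0^2 * sin(2*theta) / g
R = 48^2 * (sqrt(3)/2) / 10
R = 2304 * sqrt(3) / 20
R = 576/5*sqrt(3) m

576/5*sqrt(3) m


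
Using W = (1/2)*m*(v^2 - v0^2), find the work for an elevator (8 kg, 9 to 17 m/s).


Given: m = 8 kg, v0 = 9 m/s, v = 17 m/s
Using W = (1/2)*m*(v^2 - v0^2)
v^2 = 17^2 = 289
v0^2 = 9^2 = 81
v^2 - v0^2 = 289 - 81 = 208
W = (1/2)*8*208 = 832 J

832 J


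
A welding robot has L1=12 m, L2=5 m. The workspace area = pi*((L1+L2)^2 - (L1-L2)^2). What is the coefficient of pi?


Given: L1 = 12, L2 = 5
(L1+L2)^2 = (17)^2 = 289
(L1-L2)^2 = (7)^2 = 49
Difference = 289 - 49 = 240
This equals 4*L1*L2 = 4*12*5 = 240
Workspace area = 240*pi

240


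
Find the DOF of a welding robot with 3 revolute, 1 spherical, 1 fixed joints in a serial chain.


Given: serial robot with 3 revolute, 1 spherical, 1 fixed joints
DOF contribution per joint type: revolute=1, prismatic=1, spherical=3, fixed=0
DOF = 3*1 + 1*3 + 1*0
DOF = 6

6


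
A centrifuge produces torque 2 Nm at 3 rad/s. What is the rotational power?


Given: tau = 2 Nm, omega = 3 rad/s
Using P = tau * omega
P = 2 * 3
P = 6 W

6 W


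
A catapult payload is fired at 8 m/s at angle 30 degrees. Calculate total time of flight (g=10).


Given: v0 = 8 m/s, theta = 30 deg, g = 10 m/s^2
sin(30) = 1/2
Using T = 2*v0*sin(theta) / g
T = 2*8*1/2 / 10
T = 8 / 10
T = 4/5 s

4/5 s


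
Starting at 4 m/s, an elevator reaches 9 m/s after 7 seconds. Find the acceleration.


Given: initial velocity v0 = 4 m/s, final velocity v = 9 m/s, time t = 7 s
Using a = (v - v0) / t
a = (9 - 4) / 7
a = 5 / 7
a = 5/7 m/s^2

5/7 m/s^2


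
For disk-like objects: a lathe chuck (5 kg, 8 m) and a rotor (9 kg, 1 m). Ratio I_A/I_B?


Given: M1=5 kg, R1=8 m, M2=9 kg, R2=1 m
For a disk: I = (1/2)*M*R^2, so I_A/I_B = (M1*R1^2)/(M2*R2^2)
M1*R1^2 = 5*64 = 320
M2*R2^2 = 9*1 = 9
I_A/I_B = 320/9 = 320/9

320/9


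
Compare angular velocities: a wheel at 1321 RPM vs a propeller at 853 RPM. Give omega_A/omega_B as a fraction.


Given: RPM_A = 1321, RPM_B = 853
omega = 2*pi*RPM/60, so omega_A/omega_B = RPM_A / RPM_B
omega_A/omega_B = 1321 / 853
omega_A/omega_B = 1321/853

1321/853


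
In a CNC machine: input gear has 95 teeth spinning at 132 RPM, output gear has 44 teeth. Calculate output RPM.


Given: N1 = 95 teeth, w1 = 132 RPM, N2 = 44 teeth
Using N1*w1 = N2*w2
w2 = N1*w1 / N2
w2 = 95*132 / 44
w2 = 12540 / 44
w2 = 285 RPM

285 RPM


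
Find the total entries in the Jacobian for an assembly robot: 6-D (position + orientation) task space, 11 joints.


Given: task space dimension = 6, joints = 11
Jacobian is a 6 x 11 matrix
Total entries = rows * columns
Total = 6 * 11
Total = 66

66


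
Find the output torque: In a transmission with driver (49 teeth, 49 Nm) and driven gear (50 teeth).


Given: N1 = 49, N2 = 50, T1 = 49 Nm
Using T2/T1 = N2/N1
T2 = T1 * N2 / N1
T2 = 49 * 50 / 49
T2 = 2450 / 49
T2 = 50 Nm

50 Nm


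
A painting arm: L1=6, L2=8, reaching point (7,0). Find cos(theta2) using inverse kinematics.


Given: L1 = 6, L2 = 8, target (x, y) = (7, 0)
Using cos(theta2) = (x^2 + y^2 - L1^2 - L2^2) / (2*L1*L2)
x^2 + y^2 = 7^2 + 0 = 49
L1^2 + L2^2 = 36 + 64 = 100
Numerator = 49 - 100 = -51
Denominator = 2*6*8 = 96
cos(theta2) = -51/96 = -17/32

-17/32


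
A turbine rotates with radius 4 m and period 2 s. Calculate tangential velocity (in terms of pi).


Given: radius r = 4 m, period T = 2 s
Using v = 2*pi*r / T
v = 2*pi*4 / 2
v = 8*pi / 2
v = 4*pi m/s

4*pi m/s


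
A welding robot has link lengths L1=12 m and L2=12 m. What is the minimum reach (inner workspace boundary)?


Given: L1 = 12 m, L2 = 12 m
For a 2-link planar arm, min reach = |L1 - L2| (second link folded back)
Min reach = |12 - 12|
Min reach = 0 m

0 m


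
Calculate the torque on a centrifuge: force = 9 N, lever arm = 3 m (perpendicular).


Given: F = 9 N, r = 3 m, angle = 90 deg (perpendicular)
Using tau = F * r * sin(90)
sin(90) = 1
tau = 9 * 3 * 1
tau = 27 Nm

27 Nm


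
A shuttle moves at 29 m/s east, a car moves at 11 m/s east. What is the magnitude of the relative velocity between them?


Given: v_A = 29 m/s east, v_B = 11 m/s east
Both move in the same direction; relative speed = |v_A - v_B|
|29 - 11| = |18|
= 18 m/s

18 m/s


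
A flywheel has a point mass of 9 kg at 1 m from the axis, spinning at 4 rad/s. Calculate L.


Given: m = 9 kg, r = 1 m, omega = 4 rad/s
For a point mass: I = m*r^2
I = 9*1^2 = 9*1 = 9
L = I*omega = 9*4
L = 36 kg*m^2/s

36 kg*m^2/s


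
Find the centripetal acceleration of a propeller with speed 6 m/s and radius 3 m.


Given: v = 6 m/s, r = 3 m
Using a_c = v^2 / r
a_c = 6^2 / 3
a_c = 36 / 3
a_c = 12 m/s^2

12 m/s^2


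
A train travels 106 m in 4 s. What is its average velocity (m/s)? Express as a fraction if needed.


Given: distance d = 106 m, time t = 4 s
Using v = d / t
v = 106 / 4
v = 53/2 m/s

53/2 m/s


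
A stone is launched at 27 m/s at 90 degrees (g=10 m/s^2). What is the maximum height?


Given: v0 = 27 m/s, theta = 90 deg, g = 10 m/s^2
sin^2(90) = 1
Using H = v0^2 * sin^2(theta) / (2*g)
H = 27^2 * 1 / (2*10)
H = 729 * 1 / 20
H = 729 / 20
H = 729/20 m

729/20 m


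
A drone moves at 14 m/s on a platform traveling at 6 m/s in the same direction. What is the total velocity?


Given: object velocity = 14 m/s, platform velocity = 6 m/s (same direction)
Using classical velocity addition: v_total = v_object + v_platform
v_total = 14 + 6
v_total = 20 m/s

20 m/s


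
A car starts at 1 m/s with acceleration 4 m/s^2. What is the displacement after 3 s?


Given: v0 = 1 m/s, a = 4 m/s^2, t = 3 s
Using s = v0*t + (1/2)*a*t^2
s = 1*3 + (1/2)*4*3^2
s = 3 + (1/2)*36
s = 3 + 18
s = 21

21 m


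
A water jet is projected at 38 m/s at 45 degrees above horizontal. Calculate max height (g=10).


Given: v0 = 38 m/s, theta = 45 deg, g = 10 m/s^2
sin^2(45) = 1/2
Using H = v0^2 * sin^2(theta) / (2*g)
H = 38^2 * 1/2 / (2*10)
H = 1444 * 1/2 / 20
H = 722 / 20
H = 361/10 m

361/10 m


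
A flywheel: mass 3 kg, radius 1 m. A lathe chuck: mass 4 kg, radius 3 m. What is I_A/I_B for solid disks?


Given: M1=3 kg, R1=1 m, M2=4 kg, R2=3 m
For a disk: I = (1/2)*M*R^2, so I_A/I_B = (M1*R1^2)/(M2*R2^2)
M1*R1^2 = 3*1 = 3
M2*R2^2 = 4*9 = 36
I_A/I_B = 3/36 = 1/12

1/12


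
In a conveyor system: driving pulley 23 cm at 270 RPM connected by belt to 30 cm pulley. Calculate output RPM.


Given: D1 = 23 cm, w1 = 270 RPM, D2 = 30 cm
Using D1*w1 = D2*w2
w2 = D1*w1 / D2
w2 = 23*270 / 30
w2 = 6210 / 30
w2 = 207 RPM

207 RPM


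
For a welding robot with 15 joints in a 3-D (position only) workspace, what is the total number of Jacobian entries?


Given: task space dimension = 3, joints = 15
Jacobian is a 3 x 15 matrix
Total entries = rows * columns
Total = 3 * 15
Total = 45

45


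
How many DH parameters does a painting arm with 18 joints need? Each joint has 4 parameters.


Given: 18 joints, 4 DH parameters per joint (d, theta, a, alpha)
Total DH parameters = number_of_joints * 4
Total = 18 * 4
Total = 72

72


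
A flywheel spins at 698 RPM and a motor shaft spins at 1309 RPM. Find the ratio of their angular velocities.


Given: RPM_A = 698, RPM_B = 1309
omega = 2*pi*RPM/60, so omega_A/omega_B = RPM_A / RPM_B
omega_A/omega_B = 698 / 1309
omega_A/omega_B = 698/1309

698/1309


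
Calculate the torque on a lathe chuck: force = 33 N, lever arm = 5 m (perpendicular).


Given: F = 33 N, r = 5 m, angle = 90 deg (perpendicular)
Using tau = F * r * sin(90)
sin(90) = 1
tau = 33 * 5 * 1
tau = 165 Nm

165 Nm


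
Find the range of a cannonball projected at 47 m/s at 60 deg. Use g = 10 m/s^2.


Given: v0 = 47 m/s, theta = 60 deg, g = 10 m/s^2
sin(2*60) = sin(120) = sqrt(3)/2
Using R = v0^2 * sin(2*theta) / g
R = 47^2 * (sqrt(3)/2) / 10
R = 2209 * sqrt(3) / 20
R = 2209/20*sqrt(3) m

2209/20*sqrt(3) m


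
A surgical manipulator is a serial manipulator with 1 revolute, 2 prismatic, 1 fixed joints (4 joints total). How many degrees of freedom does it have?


Given: serial robot with 1 revolute, 2 prismatic, 1 fixed joints
DOF contribution per joint type: revolute=1, prismatic=1, spherical=3, fixed=0
DOF = 1*1 + 2*1 + 1*0
DOF = 3

3


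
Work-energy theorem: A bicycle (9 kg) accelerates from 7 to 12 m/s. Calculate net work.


Given: m = 9 kg, v0 = 7 m/s, v = 12 m/s
Using W = (1/2)*m*(v^2 - v0^2)
v^2 = 12^2 = 144
v0^2 = 7^2 = 49
v^2 - v0^2 = 144 - 49 = 95
W = (1/2)*9*95 = 855/2 J

855/2 J


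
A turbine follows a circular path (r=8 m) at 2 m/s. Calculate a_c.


Given: v = 2 m/s, r = 8 m
Using a_c = v^2 / r
a_c = 2^2 / 8
a_c = 4 / 8
a_c = 1/2 m/s^2

1/2 m/s^2


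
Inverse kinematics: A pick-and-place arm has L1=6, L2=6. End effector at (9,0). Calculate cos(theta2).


Given: L1 = 6, L2 = 6, target (x, y) = (9, 0)
Using cos(theta2) = (x^2 + y^2 - L1^2 - L2^2) / (2*L1*L2)
x^2 + y^2 = 9^2 + 0 = 81
L1^2 + L2^2 = 36 + 36 = 72
Numerator = 81 - 72 = 9
Denominator = 2*6*6 = 72
cos(theta2) = 9/72 = 1/8

1/8


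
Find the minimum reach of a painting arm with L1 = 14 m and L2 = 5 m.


Given: L1 = 14 m, L2 = 5 m
For a 2-link planar arm, min reach = |L1 - L2| (second link folded back)
Min reach = |14 - 5|
Min reach = 9 m

9 m


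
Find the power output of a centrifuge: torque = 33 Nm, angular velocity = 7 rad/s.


Given: tau = 33 Nm, omega = 7 rad/s
Using P = tau * omega
P = 33 * 7
P = 231 W

231 W


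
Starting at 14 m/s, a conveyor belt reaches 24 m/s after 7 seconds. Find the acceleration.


Given: initial velocity v0 = 14 m/s, final velocity v = 24 m/s, time t = 7 s
Using a = (v - v0) / t
a = (24 - 14) / 7
a = 10 / 7
a = 10/7 m/s^2

10/7 m/s^2


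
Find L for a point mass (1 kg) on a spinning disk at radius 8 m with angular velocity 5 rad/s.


Given: m = 1 kg, r = 8 m, omega = 5 rad/s
For a point mass: I = m*r^2
I = 1*8^2 = 1*64 = 64
L = I*omega = 64*5
L = 320 kg*m^2/s

320 kg*m^2/s


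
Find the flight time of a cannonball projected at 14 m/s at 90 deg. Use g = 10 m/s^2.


Given: v0 = 14 m/s, theta = 90 deg, g = 10 m/s^2
sin(90) = 1
Using T = 2*v0*sin(theta) / g
T = 2*14*1 / 10
T = 28 / 10
T = 14/5 s

14/5 s


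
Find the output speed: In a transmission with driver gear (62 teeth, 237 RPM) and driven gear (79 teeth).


Given: N1 = 62 teeth, w1 = 237 RPM, N2 = 79 teeth
Using N1*w1 = N2*w2
w2 = N1*w1 / N2
w2 = 62*237 / 79
w2 = 14694 / 79
w2 = 186 RPM

186 RPM


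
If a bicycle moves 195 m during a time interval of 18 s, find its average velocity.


Given: distance d = 195 m, time t = 18 s
Using v = d / t
v = 195 / 18
v = 65/6 m/s

65/6 m/s


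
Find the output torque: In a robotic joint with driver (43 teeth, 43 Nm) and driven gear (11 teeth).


Given: N1 = 43, N2 = 11, T1 = 43 Nm
Using T2/T1 = N2/N1
T2 = T1 * N2 / N1
T2 = 43 * 11 / 43
T2 = 473 / 43
T2 = 11 Nm

11 Nm


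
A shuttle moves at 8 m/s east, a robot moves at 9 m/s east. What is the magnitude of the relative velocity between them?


Given: v_A = 8 m/s east, v_B = 9 m/s east
Both move in the same direction; relative speed = |v_A - v_B|
|8 - 9| = |-1|
= 1 m/s

1 m/s


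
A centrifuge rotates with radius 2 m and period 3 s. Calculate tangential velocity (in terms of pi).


Given: radius r = 2 m, period T = 3 s
Using v = 2*pi*r / T
v = 2*pi*2 / 3
v = 4*pi / 3
v = 4/3*pi m/s

4/3*pi m/s


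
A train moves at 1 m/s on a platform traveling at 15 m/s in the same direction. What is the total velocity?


Given: object velocity = 1 m/s, platform velocity = 15 m/s (same direction)
Using classical velocity addition: v_total = v_object + v_platform
v_total = 1 + 15
v_total = 16 m/s

16 m/s


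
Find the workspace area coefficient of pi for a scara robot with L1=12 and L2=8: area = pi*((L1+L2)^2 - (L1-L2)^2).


Given: L1 = 12, L2 = 8
(L1+L2)^2 = (20)^2 = 400
(L1-L2)^2 = (4)^2 = 16
Difference = 400 - 16 = 384
This equals 4*L1*L2 = 4*12*8 = 384
Workspace area = 384*pi

384


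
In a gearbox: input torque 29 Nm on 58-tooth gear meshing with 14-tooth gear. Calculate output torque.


Given: N1 = 58, N2 = 14, T1 = 29 Nm
Using T2/T1 = N2/N1
T2 = T1 * N2 / N1
T2 = 29 * 14 / 58
T2 = 406 / 58
T2 = 7 Nm

7 Nm


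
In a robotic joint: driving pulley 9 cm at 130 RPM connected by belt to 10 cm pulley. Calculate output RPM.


Given: D1 = 9 cm, w1 = 130 RPM, D2 = 10 cm
Using D1*w1 = D2*w2
w2 = D1*w1 / D2
w2 = 9*130 / 10
w2 = 1170 / 10
w2 = 117 RPM

117 RPM


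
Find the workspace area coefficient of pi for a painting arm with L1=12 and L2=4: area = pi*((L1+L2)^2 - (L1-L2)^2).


Given: L1 = 12, L2 = 4
(L1+L2)^2 = (16)^2 = 256
(L1-L2)^2 = (8)^2 = 64
Difference = 256 - 64 = 192
This equals 4*L1*L2 = 4*12*4 = 192
Workspace area = 192*pi

192


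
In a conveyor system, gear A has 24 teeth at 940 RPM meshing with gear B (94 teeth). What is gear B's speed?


Given: N1 = 24 teeth, w1 = 940 RPM, N2 = 94 teeth
Using N1*w1 = N2*w2
w2 = N1*w1 / N2
w2 = 24*940 / 94
w2 = 22560 / 94
w2 = 240 RPM

240 RPM


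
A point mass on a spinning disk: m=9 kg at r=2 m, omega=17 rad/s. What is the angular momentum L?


Given: m = 9 kg, r = 2 m, omega = 17 rad/s
For a point mass: I = m*r^2
I = 9*2^2 = 9*4 = 36
L = I*omega = 36*17
L = 612 kg*m^2/s

612 kg*m^2/s


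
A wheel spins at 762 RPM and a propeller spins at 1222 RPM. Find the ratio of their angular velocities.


Given: RPM_A = 762, RPM_B = 1222
omega = 2*pi*RPM/60, so omega_A/omega_B = RPM_A / RPM_B
omega_A/omega_B = 762 / 1222
omega_A/omega_B = 381/611

381/611


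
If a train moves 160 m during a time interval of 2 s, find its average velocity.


Given: distance d = 160 m, time t = 2 s
Using v = d / t
v = 160 / 2
v = 80 m/s

80 m/s


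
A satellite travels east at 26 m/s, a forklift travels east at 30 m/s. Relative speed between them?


Given: v_A = 26 m/s east, v_B = 30 m/s east
Both move in the same direction; relative speed = |v_A - v_B|
|26 - 30| = |-4|
= 4 m/s

4 m/s


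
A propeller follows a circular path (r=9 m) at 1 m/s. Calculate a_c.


Given: v = 1 m/s, r = 9 m
Using a_c = v^2 / r
a_c = 1^2 / 9
a_c = 1 / 9
a_c = 1/9 m/s^2

1/9 m/s^2


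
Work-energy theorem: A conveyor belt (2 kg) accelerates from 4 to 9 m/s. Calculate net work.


Given: m = 2 kg, v0 = 4 m/s, v = 9 m/s
Using W = (1/2)*m*(v^2 - v0^2)
v^2 = 9^2 = 81
v0^2 = 4^2 = 16
v^2 - v0^2 = 81 - 16 = 65
W = (1/2)*2*65 = 65 J

65 J


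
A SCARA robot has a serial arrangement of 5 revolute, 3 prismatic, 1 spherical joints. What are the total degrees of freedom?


Given: serial robot with 5 revolute, 3 prismatic, 1 spherical joints
DOF contribution per joint type: revolute=1, prismatic=1, spherical=3, fixed=0
DOF = 5*1 + 3*1 + 1*3
DOF = 11

11


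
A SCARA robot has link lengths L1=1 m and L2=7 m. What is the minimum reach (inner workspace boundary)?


Given: L1 = 1 m, L2 = 7 m
For a 2-link planar arm, min reach = |L1 - L2| (second link folded back)
Min reach = |1 - 7|
Min reach = 6 m

6 m


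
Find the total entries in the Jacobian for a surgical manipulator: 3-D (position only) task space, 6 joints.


Given: task space dimension = 3, joints = 6
Jacobian is a 3 x 6 matrix
Total entries = rows * columns
Total = 3 * 6
Total = 18

18


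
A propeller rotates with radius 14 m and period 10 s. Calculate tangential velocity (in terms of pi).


Given: radius r = 14 m, period T = 10 s
Using v = 2*pi*r / T
v = 2*pi*14 / 10
v = 28*pi / 10
v = 14/5*pi m/s

14/5*pi m/s


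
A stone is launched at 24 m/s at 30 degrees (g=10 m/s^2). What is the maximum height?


Given: v0 = 24 m/s, theta = 30 deg, g = 10 m/s^2
sin^2(30) = 1/4
Using H = v0^2 * sin^2(theta) / (2*g)
H = 24^2 * 1/4 / (2*10)
H = 576 * 1/4 / 20
H = 144 / 20
H = 36/5 m

36/5 m


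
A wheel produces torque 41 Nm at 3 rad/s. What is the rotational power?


Given: tau = 41 Nm, omega = 3 rad/s
Using P = tau * omega
P = 41 * 3
P = 123 W

123 W


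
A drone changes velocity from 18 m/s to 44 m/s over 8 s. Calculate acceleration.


Given: initial velocity v0 = 18 m/s, final velocity v = 44 m/s, time t = 8 s
Using a = (v - v0) / t
a = (44 - 18) / 8
a = 26 / 8
a = 13/4 m/s^2

13/4 m/s^2


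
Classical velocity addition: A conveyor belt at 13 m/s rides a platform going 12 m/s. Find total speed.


Given: object velocity = 13 m/s, platform velocity = 12 m/s (same direction)
Using classical velocity addition: v_total = v_object + v_platform
v_total = 13 + 12
v_total = 25 m/s

25 m/s


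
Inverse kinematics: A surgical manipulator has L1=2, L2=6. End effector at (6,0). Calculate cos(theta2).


Given: L1 = 2, L2 = 6, target (x, y) = (6, 0)
Using cos(theta2) = (x^2 + y^2 - L1^2 - L2^2) / (2*L1*L2)
x^2 + y^2 = 6^2 + 0 = 36
L1^2 + L2^2 = 4 + 36 = 40
Numerator = 36 - 40 = -4
Denominator = 2*2*6 = 24
cos(theta2) = -4/24 = -1/6

-1/6


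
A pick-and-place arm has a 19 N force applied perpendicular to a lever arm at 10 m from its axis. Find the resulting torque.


Given: F = 19 N, r = 10 m, angle = 90 deg (perpendicular)
Using tau = F * r * sin(90)
sin(90) = 1
tau = 19 * 10 * 1
tau = 190 Nm

190 Nm


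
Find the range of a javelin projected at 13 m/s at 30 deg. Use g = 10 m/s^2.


Given: v0 = 13 m/s, theta = 30 deg, g = 10 m/s^2
sin(2*30) = sin(60) = sqrt(3)/2
Using R = v0^2 * sin(2*theta) / g
R = 13^2 * (sqrt(3)/2) / 10
R = 169 * sqrt(3) / 20
R = 169/20*sqrt(3) m

169/20*sqrt(3) m


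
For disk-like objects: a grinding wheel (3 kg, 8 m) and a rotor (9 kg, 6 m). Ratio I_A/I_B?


Given: M1=3 kg, R1=8 m, M2=9 kg, R2=6 m
For a disk: I = (1/2)*M*R^2, so I_A/I_B = (M1*R1^2)/(M2*R2^2)
M1*R1^2 = 3*64 = 192
M2*R2^2 = 9*36 = 324
I_A/I_B = 192/324 = 16/27

16/27


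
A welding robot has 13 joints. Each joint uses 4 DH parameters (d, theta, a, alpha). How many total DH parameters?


Given: 13 joints, 4 DH parameters per joint (d, theta, a, alpha)
Total DH parameters = number_of_joints * 4
Total = 13 * 4
Total = 52

52


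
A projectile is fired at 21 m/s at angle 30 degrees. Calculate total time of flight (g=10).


Given: v0 = 21 m/s, theta = 30 deg, g = 10 m/s^2
sin(30) = 1/2
Using T = 2*v0*sin(theta) / g
T = 2*21*1/2 / 10
T = 21 / 10
T = 21/10 s

21/10 s


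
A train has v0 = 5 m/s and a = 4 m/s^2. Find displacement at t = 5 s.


Given: v0 = 5 m/s, a = 4 m/s^2, t = 5 s
Using s = v0*t + (1/2)*a*t^2
s = 5*5 + (1/2)*4*5^2
s = 25 + (1/2)*100
s = 25 + 50
s = 75

75 m


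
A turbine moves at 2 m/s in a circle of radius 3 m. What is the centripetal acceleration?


Given: v = 2 m/s, r = 3 m
Using a_c = v^2 / r
a_c = 2^2 / 3
a_c = 4 / 3
a_c = 4/3 m/s^2

4/3 m/s^2


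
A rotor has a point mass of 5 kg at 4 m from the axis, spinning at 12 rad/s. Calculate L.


Given: m = 5 kg, r = 4 m, omega = 12 rad/s
For a point mass: I = m*r^2
I = 5*4^2 = 5*16 = 80
L = I*omega = 80*12
L = 960 kg*m^2/s

960 kg*m^2/s


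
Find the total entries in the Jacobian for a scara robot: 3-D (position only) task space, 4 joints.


Given: task space dimension = 3, joints = 4
Jacobian is a 3 x 4 matrix
Total entries = rows * columns
Total = 3 * 4
Total = 12

12


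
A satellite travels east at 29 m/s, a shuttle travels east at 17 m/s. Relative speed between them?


Given: v_A = 29 m/s east, v_B = 17 m/s east
Both move in the same direction; relative speed = |v_A - v_B|
|29 - 17| = |12|
= 12 m/s

12 m/s


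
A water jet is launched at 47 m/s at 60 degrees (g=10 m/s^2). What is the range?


Given: v0 = 47 m/s, theta = 60 deg, g = 10 m/s^2
sin(2*60) = sin(120) = sqrt(3)/2
Using R = v0^2 * sin(2*theta) / g
R = 47^2 * (sqrt(3)/2) / 10
R = 2209 * sqrt(3) / 20
R = 2209/20*sqrt(3) m

2209/20*sqrt(3) m


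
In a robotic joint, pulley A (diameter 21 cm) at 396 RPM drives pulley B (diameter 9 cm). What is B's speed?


Given: D1 = 21 cm, w1 = 396 RPM, D2 = 9 cm
Using D1*w1 = D2*w2
w2 = D1*w1 / D2
w2 = 21*396 / 9
w2 = 8316 / 9
w2 = 924 RPM

924 RPM


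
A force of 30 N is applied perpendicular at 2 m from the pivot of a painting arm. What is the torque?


Given: F = 30 N, r = 2 m, angle = 90 deg (perpendicular)
Using tau = F * r * sin(90)
sin(90) = 1
tau = 30 * 2 * 1
tau = 60 Nm

60 Nm


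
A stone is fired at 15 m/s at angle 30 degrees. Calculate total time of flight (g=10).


Given: v0 = 15 m/s, theta = 30 deg, g = 10 m/s^2
sin(30) = 1/2
Using T = 2*v0*sin(theta) / g
T = 2*15*1/2 / 10
T = 15 / 10
T = 3/2 s

3/2 s


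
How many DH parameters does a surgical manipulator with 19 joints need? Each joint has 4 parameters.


Given: 19 joints, 4 DH parameters per joint (d, theta, a, alpha)
Total DH parameters = number_of_joints * 4
Total = 19 * 4
Total = 76

76


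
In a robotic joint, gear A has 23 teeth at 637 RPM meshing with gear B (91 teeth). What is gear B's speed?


Given: N1 = 23 teeth, w1 = 637 RPM, N2 = 91 teeth
Using N1*w1 = N2*w2
w2 = N1*w1 / N2
w2 = 23*637 / 91
w2 = 14651 / 91
w2 = 161 RPM

161 RPM


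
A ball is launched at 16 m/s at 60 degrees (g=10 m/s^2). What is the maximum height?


Given: v0 = 16 m/s, theta = 60 deg, g = 10 m/s^2
sin^2(60) = 3/4
Using H = v0^2 * sin^2(theta) / (2*g)
H = 16^2 * 3/4 / (2*10)
H = 256 * 3/4 / 20
H = 192 / 20
H = 48/5 m

48/5 m


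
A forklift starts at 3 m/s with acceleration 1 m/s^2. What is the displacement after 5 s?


Given: v0 = 3 m/s, a = 1 m/s^2, t = 5 s
Using s = v0*t + (1/2)*a*t^2
s = 3*5 + (1/2)*1*5^2
s = 15 + (1/2)*25
s = 15 + 25/2
s = 55/2

55/2 m


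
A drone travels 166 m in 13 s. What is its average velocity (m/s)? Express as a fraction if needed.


Given: distance d = 166 m, time t = 13 s
Using v = d / t
v = 166 / 13
v = 166/13 m/s

166/13 m/s


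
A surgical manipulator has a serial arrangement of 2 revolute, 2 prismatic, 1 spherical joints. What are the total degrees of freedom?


Given: serial robot with 2 revolute, 2 prismatic, 1 spherical joints
DOF contribution per joint type: revolute=1, prismatic=1, spherical=3, fixed=0
DOF = 2*1 + 2*1 + 1*3
DOF = 7

7


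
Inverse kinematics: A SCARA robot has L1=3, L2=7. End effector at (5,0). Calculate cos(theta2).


Given: L1 = 3, L2 = 7, target (x, y) = (5, 0)
Using cos(theta2) = (x^2 + y^2 - L1^2 - L2^2) / (2*L1*L2)
x^2 + y^2 = 5^2 + 0 = 25
L1^2 + L2^2 = 9 + 49 = 58
Numerator = 25 - 58 = -33
Denominator = 2*3*7 = 42
cos(theta2) = -33/42 = -11/14

-11/14


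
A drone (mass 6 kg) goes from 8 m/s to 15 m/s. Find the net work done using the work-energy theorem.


Given: m = 6 kg, v0 = 8 m/s, v = 15 m/s
Using W = (1/2)*m*(v^2 - v0^2)
v^2 = 15^2 = 225
v0^2 = 8^2 = 64
v^2 - v0^2 = 225 - 64 = 161
W = (1/2)*6*161 = 483 J

483 J


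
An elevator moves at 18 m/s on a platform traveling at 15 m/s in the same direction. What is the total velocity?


Given: object velocity = 18 m/s, platform velocity = 15 m/s (same direction)
Using classical velocity addition: v_total = v_object + v_platform
v_total = 18 + 15
v_total = 33 m/s

33 m/s


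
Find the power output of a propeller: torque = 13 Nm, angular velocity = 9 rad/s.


Given: tau = 13 Nm, omega = 9 rad/s
Using P = tau * omega
P = 13 * 9
P = 117 W

117 W


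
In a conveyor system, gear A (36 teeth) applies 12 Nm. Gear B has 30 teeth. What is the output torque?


Given: N1 = 36, N2 = 30, T1 = 12 Nm
Using T2/T1 = N2/N1
T2 = T1 * N2 / N1
T2 = 12 * 30 / 36
T2 = 360 / 36
T2 = 10 Nm

10 Nm


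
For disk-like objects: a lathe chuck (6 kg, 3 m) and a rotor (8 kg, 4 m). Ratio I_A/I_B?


Given: M1=6 kg, R1=3 m, M2=8 kg, R2=4 m
For a disk: I = (1/2)*M*R^2, so I_A/I_B = (M1*R1^2)/(M2*R2^2)
M1*R1^2 = 6*9 = 54
M2*R2^2 = 8*16 = 128
I_A/I_B = 54/128 = 27/64

27/64


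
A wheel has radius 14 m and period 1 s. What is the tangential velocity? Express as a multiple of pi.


Given: radius r = 14 m, period T = 1 s
Using v = 2*pi*r / T
v = 2*pi*14 / 1
v = 28*pi / 1
v = 28*pi m/s

28*pi m/s


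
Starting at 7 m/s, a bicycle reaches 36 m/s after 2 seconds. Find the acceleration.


Given: initial velocity v0 = 7 m/s, final velocity v = 36 m/s, time t = 2 s
Using a = (v - v0) / t
a = (36 - 7) / 2
a = 29 / 2
a = 29/2 m/s^2

29/2 m/s^2


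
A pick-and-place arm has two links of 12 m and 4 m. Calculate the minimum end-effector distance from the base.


Given: L1 = 12 m, L2 = 4 m
For a 2-link planar arm, min reach = |L1 - L2| (second link folded back)
Min reach = |12 - 4|
Min reach = 8 m

8 m


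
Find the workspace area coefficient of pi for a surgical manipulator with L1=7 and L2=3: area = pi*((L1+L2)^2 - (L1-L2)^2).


Given: L1 = 7, L2 = 3
(L1+L2)^2 = (10)^2 = 100
(L1-L2)^2 = (4)^2 = 16
Difference = 100 - 16 = 84
This equals 4*L1*L2 = 4*7*3 = 84
Workspace area = 84*pi

84


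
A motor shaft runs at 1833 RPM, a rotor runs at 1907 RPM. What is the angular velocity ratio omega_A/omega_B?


Given: RPM_A = 1833, RPM_B = 1907
omega = 2*pi*RPM/60, so omega_A/omega_B = RPM_A / RPM_B
omega_A/omega_B = 1833 / 1907
omega_A/omega_B = 1833/1907

1833/1907


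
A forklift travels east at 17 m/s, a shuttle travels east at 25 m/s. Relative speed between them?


Given: v_A = 17 m/s east, v_B = 25 m/s east
Both move in the same direction; relative speed = |v_A - v_B|
|17 - 25| = |-8|
= 8 m/s

8 m/s


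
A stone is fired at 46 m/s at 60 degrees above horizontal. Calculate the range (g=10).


Given: v0 = 46 m/s, theta = 60 deg, g = 10 m/s^2
sin(2*60) = sin(120) = sqrt(3)/2
Using R = v0^2 * sin(2*theta) / g
R = 46^2 * (sqrt(3)/2) / 10
R = 2116 * sqrt(3) / 20
R = 529/5*sqrt(3) m

529/5*sqrt(3) m


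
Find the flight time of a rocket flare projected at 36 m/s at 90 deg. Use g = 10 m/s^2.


Given: v0 = 36 m/s, theta = 90 deg, g = 10 m/s^2
sin(90) = 1
Using T = 2*v0*sin(theta) / g
T = 2*36*1 / 10
T = 72 / 10
T = 36/5 s

36/5 s


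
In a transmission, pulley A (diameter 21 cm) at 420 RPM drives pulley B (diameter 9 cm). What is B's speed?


Given: D1 = 21 cm, w1 = 420 RPM, D2 = 9 cm
Using D1*w1 = D2*w2
w2 = D1*w1 / D2
w2 = 21*420 / 9
w2 = 8820 / 9
w2 = 980 RPM

980 RPM


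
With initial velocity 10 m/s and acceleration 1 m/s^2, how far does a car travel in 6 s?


Given: v0 = 10 m/s, a = 1 m/s^2, t = 6 s
Using s = v0*t + (1/2)*a*t^2
s = 10*6 + (1/2)*1*6^2
s = 60 + (1/2)*36
s = 60 + 18
s = 78

78 m


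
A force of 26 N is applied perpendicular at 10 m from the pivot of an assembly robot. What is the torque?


Given: F = 26 N, r = 10 m, angle = 90 deg (perpendicular)
Using tau = F * r * sin(90)
sin(90) = 1
tau = 26 * 10 * 1
tau = 260 Nm

260 Nm


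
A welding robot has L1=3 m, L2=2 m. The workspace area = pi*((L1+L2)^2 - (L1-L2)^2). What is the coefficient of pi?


Given: L1 = 3, L2 = 2
(L1+L2)^2 = (5)^2 = 25
(L1-L2)^2 = (1)^2 = 1
Difference = 25 - 1 = 24
This equals 4*L1*L2 = 4*3*2 = 24
Workspace area = 24*pi

24


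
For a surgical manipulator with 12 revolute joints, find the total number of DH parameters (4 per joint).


Given: 12 joints, 4 DH parameters per joint (d, theta, a, alpha)
Total DH parameters = number_of_joints * 4
Total = 12 * 4
Total = 48

48


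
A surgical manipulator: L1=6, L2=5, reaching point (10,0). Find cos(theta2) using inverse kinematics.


Given: L1 = 6, L2 = 5, target (x, y) = (10, 0)
Using cos(theta2) = (x^2 + y^2 - L1^2 - L2^2) / (2*L1*L2)
x^2 + y^2 = 10^2 + 0 = 100
L1^2 + L2^2 = 36 + 25 = 61
Numerator = 100 - 61 = 39
Denominator = 2*6*5 = 60
cos(theta2) = 39/60 = 13/20

13/20


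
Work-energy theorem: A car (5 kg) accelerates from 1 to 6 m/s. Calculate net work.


Given: m = 5 kg, v0 = 1 m/s, v = 6 m/s
Using W = (1/2)*m*(v^2 - v0^2)
v^2 = 6^2 = 36
v0^2 = 1^2 = 1
v^2 - v0^2 = 36 - 1 = 35
W = (1/2)*5*35 = 175/2 J

175/2 J


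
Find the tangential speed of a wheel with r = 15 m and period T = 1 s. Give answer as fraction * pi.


Given: radius r = 15 m, period T = 1 s
Using v = 2*pi*r / T
v = 2*pi*15 / 1
v = 30*pi / 1
v = 30*pi m/s

30*pi m/s


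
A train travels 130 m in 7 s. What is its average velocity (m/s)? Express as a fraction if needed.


Given: distance d = 130 m, time t = 7 s
Using v = d / t
v = 130 / 7
v = 130/7 m/s

130/7 m/s


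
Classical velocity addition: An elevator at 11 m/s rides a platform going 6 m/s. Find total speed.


Given: object velocity = 11 m/s, platform velocity = 6 m/s (same direction)
Using classical velocity addition: v_total = v_object + v_platform
v_total = 11 + 6
v_total = 17 m/s

17 m/s


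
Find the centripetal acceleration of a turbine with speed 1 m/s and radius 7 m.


Given: v = 1 m/s, r = 7 m
Using a_c = v^2 / r
a_c = 1^2 / 7
a_c = 1 / 7
a_c = 1/7 m/s^2

1/7 m/s^2


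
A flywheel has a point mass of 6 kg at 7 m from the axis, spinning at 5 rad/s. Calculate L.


Given: m = 6 kg, r = 7 m, omega = 5 rad/s
For a point mass: I = m*r^2
I = 6*7^2 = 6*49 = 294
L = I*omega = 294*5
L = 1470 kg*m^2/s

1470 kg*m^2/s


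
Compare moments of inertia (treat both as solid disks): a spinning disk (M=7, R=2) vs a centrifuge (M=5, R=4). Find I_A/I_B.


Given: M1=7 kg, R1=2 m, M2=5 kg, R2=4 m
For a disk: I = (1/2)*M*R^2, so I_A/I_B = (M1*R1^2)/(M2*R2^2)
M1*R1^2 = 7*4 = 28
M2*R2^2 = 5*16 = 80
I_A/I_B = 28/80 = 7/20

7/20


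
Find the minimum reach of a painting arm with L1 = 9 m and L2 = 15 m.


Given: L1 = 9 m, L2 = 15 m
For a 2-link planar arm, min reach = |L1 - L2| (second link folded back)
Min reach = |9 - 15|
Min reach = 6 m

6 m


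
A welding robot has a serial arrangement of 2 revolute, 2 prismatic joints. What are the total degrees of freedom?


Given: serial robot with 2 revolute, 2 prismatic joints
DOF contribution per joint type: revolute=1, prismatic=1, spherical=3, fixed=0
DOF = 2*1 + 2*1
DOF = 4

4


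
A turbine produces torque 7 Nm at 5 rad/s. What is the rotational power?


Given: tau = 7 Nm, omega = 5 rad/s
Using P = tau * omega
P = 7 * 5
P = 35 W

35 W


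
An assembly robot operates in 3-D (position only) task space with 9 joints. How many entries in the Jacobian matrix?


Given: task space dimension = 3, joints = 9
Jacobian is a 3 x 9 matrix
Total entries = rows * columns
Total = 3 * 9
Total = 27

27


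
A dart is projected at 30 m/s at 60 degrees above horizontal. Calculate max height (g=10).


Given: v0 = 30 m/s, theta = 60 deg, g = 10 m/s^2
sin^2(60) = 3/4
Using H = v0^2 * sin^2(theta) / (2*g)
H = 30^2 * 3/4 / (2*10)
H = 900 * 3/4 / 20
H = 675 / 20
H = 135/4 m

135/4 m


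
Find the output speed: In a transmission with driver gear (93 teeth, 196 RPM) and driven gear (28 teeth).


Given: N1 = 93 teeth, w1 = 196 RPM, N2 = 28 teeth
Using N1*w1 = N2*w2
w2 = N1*w1 / N2
w2 = 93*196 / 28
w2 = 18228 / 28
w2 = 651 RPM

651 RPM


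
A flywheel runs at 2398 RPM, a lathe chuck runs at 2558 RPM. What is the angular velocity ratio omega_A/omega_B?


Given: RPM_A = 2398, RPM_B = 2558
omega = 2*pi*RPM/60, so omega_A/omega_B = RPM_A / RPM_B
omega_A/omega_B = 2398 / 2558
omega_A/omega_B = 1199/1279

1199/1279


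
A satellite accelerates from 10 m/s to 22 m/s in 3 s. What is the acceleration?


Given: initial velocity v0 = 10 m/s, final velocity v = 22 m/s, time t = 3 s
Using a = (v - v0) / t
a = (22 - 10) / 3
a = 12 / 3
a = 4 m/s^2

4 m/s^2


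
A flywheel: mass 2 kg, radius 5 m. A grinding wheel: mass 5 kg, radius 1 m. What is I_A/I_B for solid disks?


Given: M1=2 kg, R1=5 m, M2=5 kg, R2=1 m
For a disk: I = (1/2)*M*R^2, so I_A/I_B = (M1*R1^2)/(M2*R2^2)
M1*R1^2 = 2*25 = 50
M2*R2^2 = 5*1 = 5
I_A/I_B = 50/5 = 10

10


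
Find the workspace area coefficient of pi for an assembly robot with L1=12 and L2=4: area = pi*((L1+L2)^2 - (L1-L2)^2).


Given: L1 = 12, L2 = 4
(L1+L2)^2 = (16)^2 = 256
(L1-L2)^2 = (8)^2 = 64
Difference = 256 - 64 = 192
This equals 4*L1*L2 = 4*12*4 = 192
Workspace area = 192*pi

192


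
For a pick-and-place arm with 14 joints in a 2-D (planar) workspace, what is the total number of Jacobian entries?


Given: task space dimension = 2, joints = 14
Jacobian is a 2 x 14 matrix
Total entries = rows * columns
Total = 2 * 14
Total = 28

28


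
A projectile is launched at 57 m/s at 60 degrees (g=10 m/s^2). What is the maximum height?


Given: v0 = 57 m/s, theta = 60 deg, g = 10 m/s^2
sin^2(60) = 3/4
Using H = v0^2 * sin^2(theta) / (2*g)
H = 57^2 * 3/4 / (2*10)
H = 3249 * 3/4 / 20
H = 9747/4 / 20
H = 9747/80 m

9747/80 m


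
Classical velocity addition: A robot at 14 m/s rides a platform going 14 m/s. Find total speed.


Given: object velocity = 14 m/s, platform velocity = 14 m/s (same direction)
Using classical velocity addition: v_total = v_object + v_platform
v_total = 14 + 14
v_total = 28 m/s

28 m/s


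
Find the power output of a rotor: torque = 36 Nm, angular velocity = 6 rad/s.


Given: tau = 36 Nm, omega = 6 rad/s
Using P = tau * omega
P = 36 * 6
P = 216 W

216 W


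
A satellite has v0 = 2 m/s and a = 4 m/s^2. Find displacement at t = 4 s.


Given: v0 = 2 m/s, a = 4 m/s^2, t = 4 s
Using s = v0*t + (1/2)*a*t^2
s = 2*4 + (1/2)*4*4^2
s = 8 + (1/2)*64
s = 8 + 32
s = 40

40 m


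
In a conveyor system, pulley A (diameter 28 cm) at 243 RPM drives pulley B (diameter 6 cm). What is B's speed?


Given: D1 = 28 cm, w1 = 243 RPM, D2 = 6 cm
Using D1*w1 = D2*w2
w2 = D1*w1 / D2
w2 = 28*243 / 6
w2 = 6804 / 6
w2 = 1134 RPM

1134 RPM


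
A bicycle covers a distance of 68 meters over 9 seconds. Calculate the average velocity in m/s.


Given: distance d = 68 m, time t = 9 s
Using v = d / t
v = 68 / 9
v = 68/9 m/s

68/9 m/s


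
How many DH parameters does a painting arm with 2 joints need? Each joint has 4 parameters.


Given: 2 joints, 4 DH parameters per joint (d, theta, a, alpha)
Total DH parameters = number_of_joints * 4
Total = 2 * 4
Total = 8

8


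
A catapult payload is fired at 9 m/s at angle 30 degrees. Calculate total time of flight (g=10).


Given: v0 = 9 m/s, theta = 30 deg, g = 10 m/s^2
sin(30) = 1/2
Using T = 2*v0*sin(theta) / g
T = 2*9*1/2 / 10
T = 9 / 10
T = 9/10 s

9/10 s


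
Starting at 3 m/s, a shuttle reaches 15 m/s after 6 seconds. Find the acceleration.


Given: initial velocity v0 = 3 m/s, final velocity v = 15 m/s, time t = 6 s
Using a = (v - v0) / t
a = (15 - 3) / 6
a = 12 / 6
a = 2 m/s^2

2 m/s^2


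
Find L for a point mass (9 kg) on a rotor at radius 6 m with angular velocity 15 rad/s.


Given: m = 9 kg, r = 6 m, omega = 15 rad/s
For a point mass: I = m*r^2
I = 9*6^2 = 9*36 = 324
L = I*omega = 324*15
L = 4860 kg*m^2/s

4860 kg*m^2/s


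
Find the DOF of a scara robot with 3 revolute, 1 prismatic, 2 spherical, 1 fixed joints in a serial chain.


Given: serial robot with 3 revolute, 1 prismatic, 2 spherical, 1 fixed joints
DOF contribution per joint type: revolute=1, prismatic=1, spherical=3, fixed=0
DOF = 3*1 + 1*1 + 2*3 + 1*0
DOF = 10

10


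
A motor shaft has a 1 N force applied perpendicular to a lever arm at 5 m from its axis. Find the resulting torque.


Given: F = 1 N, r = 5 m, angle = 90 deg (perpendicular)
Using tau = F * r * sin(90)
sin(90) = 1
tau = 1 * 5 * 1
tau = 5 Nm

5 Nm


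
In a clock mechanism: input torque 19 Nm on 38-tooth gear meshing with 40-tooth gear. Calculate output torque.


Given: N1 = 38, N2 = 40, T1 = 19 Nm
Using T2/T1 = N2/N1
T2 = T1 * N2 / N1
T2 = 19 * 40 / 38
T2 = 760 / 38
T2 = 20 Nm

20 Nm


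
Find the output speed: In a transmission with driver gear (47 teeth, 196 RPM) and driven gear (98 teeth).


Given: N1 = 47 teeth, w1 = 196 RPM, N2 = 98 teeth
Using N1*w1 = N2*w2
w2 = N1*w1 / N2
w2 = 47*196 / 98
w2 = 9212 / 98
w2 = 94 RPM

94 RPM
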